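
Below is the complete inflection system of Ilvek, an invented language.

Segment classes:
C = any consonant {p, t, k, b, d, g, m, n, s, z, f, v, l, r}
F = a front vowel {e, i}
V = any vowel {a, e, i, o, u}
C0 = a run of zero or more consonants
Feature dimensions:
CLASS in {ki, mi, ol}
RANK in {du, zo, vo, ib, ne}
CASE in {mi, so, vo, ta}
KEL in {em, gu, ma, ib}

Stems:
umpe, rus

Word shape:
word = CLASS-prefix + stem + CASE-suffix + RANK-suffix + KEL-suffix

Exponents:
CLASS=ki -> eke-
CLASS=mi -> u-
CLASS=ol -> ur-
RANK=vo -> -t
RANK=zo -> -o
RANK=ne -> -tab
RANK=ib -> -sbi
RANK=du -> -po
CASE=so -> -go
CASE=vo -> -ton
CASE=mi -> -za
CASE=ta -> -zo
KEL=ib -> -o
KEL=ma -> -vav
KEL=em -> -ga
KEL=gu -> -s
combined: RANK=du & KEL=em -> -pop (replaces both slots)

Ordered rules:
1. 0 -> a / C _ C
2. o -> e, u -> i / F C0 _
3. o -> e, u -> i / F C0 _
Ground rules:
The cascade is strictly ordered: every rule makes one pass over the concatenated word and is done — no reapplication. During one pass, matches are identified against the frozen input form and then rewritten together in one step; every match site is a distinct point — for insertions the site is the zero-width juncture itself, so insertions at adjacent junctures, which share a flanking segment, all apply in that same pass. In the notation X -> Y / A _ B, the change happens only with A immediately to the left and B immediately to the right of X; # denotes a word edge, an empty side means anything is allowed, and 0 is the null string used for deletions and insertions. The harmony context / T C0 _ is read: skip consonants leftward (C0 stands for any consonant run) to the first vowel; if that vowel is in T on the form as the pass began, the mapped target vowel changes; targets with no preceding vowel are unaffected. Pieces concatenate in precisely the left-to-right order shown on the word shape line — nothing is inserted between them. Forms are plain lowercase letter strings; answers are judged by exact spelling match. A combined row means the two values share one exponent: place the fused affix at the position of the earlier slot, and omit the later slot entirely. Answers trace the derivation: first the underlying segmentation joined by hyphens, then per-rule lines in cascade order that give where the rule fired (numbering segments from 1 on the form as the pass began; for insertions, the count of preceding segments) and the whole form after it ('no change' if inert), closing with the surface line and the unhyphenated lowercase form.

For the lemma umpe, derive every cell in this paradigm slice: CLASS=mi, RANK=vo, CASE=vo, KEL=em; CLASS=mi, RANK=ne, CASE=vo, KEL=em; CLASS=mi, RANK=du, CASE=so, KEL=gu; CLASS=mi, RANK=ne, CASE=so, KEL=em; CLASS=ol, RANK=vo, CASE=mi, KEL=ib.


cell CLASS=mi, RANK=vo, CASE=vo, KEL=em:
underlying: u-umpe-ton-t-ga
1. 0 -> a / C _ C: inserts after position(s) 3, 8, 9: uumapetonataga
2. o -> e, u -> i / F C0 _: fires at position(s) 8: uumapetenataga
3. o -> e, u -> i / F C0 _: no change
surface: uumapetenataga

cell CLASS=mi, RANK=ne, CASE=vo, KEL=em:
underlying: u-umpe-ton-tab-ga
1. 0 -> a / C _ C: inserts after position(s) 3, 8, 11: uumapetonatabaga
2. o -> e, u -> i / F C0 _: fires at position(s) 8: uumapetenatabaga
3. o -> e, u -> i / F C0 _: no change
surface: uumapetenatabaga

cell CLASS=mi, RANK=du, CASE=so, KEL=gu:
underlying: u-umpe-go-po-s
1. 0 -> a / C _ C: inserts after position(s) 3: uumapegopos
2. o -> e, u -> i / F C0 _: fires at position(s) 8: uumapegepos
3. o -> e, u -> i / F C0 _: fires at position(s) 10: uumapegepes
surface: uumapegepes

cell CLASS=mi, RANK=ne, CASE=so, KEL=em:
underlying: u-umpe-go-tab-ga
1. 0 -> a / C _ C: inserts after position(s) 3, 10: uumapegotabaga
2. o -> e, u -> i / F C0 _: fires at position(s) 8: uumapegetabaga
3. o -> e, u -> i / F C0 _: no change
surface: uumapegetabaga

cell CLASS=ol, RANK=vo, CASE=mi, KEL=ib:
underlying: ur-umpe-za-t-o
1. 0 -> a / C _ C: inserts after position(s) 4: urumapezato
2. o -> e, u -> i / F C0 _: no change
3. o -> e, u -> i / F C0 _: no change
surface: urumapezato


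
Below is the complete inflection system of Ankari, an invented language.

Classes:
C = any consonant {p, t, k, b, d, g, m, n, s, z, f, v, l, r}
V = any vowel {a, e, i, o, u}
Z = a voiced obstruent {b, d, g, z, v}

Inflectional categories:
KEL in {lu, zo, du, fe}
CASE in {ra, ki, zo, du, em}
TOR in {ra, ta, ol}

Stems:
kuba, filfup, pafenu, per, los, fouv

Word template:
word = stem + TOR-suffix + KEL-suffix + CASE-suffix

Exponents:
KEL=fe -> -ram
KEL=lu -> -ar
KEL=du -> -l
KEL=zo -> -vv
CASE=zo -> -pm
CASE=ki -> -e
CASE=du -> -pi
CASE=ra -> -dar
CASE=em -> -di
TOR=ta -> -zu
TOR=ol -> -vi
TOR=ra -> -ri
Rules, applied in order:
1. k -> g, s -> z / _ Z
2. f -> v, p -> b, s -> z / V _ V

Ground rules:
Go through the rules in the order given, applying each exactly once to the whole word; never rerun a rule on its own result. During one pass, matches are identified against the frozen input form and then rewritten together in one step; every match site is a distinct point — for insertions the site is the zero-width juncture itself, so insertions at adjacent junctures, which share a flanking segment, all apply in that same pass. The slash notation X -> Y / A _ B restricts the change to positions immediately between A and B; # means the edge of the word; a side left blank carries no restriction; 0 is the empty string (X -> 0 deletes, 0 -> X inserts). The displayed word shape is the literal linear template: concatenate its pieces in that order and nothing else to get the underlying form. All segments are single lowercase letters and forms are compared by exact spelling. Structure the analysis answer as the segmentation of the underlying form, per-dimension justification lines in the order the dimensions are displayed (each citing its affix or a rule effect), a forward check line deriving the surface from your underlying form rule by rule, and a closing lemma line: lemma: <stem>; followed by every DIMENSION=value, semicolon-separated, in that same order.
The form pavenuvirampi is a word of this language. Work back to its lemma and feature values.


underlying: pafenu-vi-ram-pi
KEL=fe - signalled by the affix -ram
CASE=du - signalled by the affix -pi
TOR=ol - signalled by the affix -vi
check: pafenuvirampi -> pafenuvirampi -> pavenuvirampi
lemma: pafenu; KEL=fe; CASE=du; TOR=ol


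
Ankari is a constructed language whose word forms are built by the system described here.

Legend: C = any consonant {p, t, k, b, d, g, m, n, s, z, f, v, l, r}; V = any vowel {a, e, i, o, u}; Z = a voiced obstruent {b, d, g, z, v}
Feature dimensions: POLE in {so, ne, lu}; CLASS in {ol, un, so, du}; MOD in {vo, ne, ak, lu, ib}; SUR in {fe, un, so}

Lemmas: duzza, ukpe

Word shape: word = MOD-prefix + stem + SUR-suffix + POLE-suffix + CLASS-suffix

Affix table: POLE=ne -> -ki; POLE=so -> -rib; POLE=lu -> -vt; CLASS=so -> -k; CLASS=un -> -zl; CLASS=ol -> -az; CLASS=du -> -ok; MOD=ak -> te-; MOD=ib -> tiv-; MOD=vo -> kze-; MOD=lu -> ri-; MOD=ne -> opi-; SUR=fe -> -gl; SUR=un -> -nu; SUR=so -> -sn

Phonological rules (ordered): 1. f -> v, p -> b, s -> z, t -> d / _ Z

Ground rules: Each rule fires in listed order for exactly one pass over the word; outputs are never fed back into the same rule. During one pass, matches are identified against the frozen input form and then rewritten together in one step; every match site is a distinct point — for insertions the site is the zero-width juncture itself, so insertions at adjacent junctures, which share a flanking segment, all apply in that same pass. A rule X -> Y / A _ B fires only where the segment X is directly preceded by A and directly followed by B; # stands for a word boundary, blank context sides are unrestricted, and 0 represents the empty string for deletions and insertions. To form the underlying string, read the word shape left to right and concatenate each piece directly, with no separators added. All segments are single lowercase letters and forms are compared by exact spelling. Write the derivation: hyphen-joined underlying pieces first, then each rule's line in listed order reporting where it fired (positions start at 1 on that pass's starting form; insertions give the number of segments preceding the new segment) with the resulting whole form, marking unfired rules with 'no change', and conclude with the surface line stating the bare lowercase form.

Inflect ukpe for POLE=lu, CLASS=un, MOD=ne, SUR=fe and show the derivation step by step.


underlying: opi-ukpe-gl-vt-zl
1. f -> v, p -> b, s -> z, t -> d / _ Z: fires at position(s) 11: opiukpeglvdzl
surface: opiukpeglvdzl


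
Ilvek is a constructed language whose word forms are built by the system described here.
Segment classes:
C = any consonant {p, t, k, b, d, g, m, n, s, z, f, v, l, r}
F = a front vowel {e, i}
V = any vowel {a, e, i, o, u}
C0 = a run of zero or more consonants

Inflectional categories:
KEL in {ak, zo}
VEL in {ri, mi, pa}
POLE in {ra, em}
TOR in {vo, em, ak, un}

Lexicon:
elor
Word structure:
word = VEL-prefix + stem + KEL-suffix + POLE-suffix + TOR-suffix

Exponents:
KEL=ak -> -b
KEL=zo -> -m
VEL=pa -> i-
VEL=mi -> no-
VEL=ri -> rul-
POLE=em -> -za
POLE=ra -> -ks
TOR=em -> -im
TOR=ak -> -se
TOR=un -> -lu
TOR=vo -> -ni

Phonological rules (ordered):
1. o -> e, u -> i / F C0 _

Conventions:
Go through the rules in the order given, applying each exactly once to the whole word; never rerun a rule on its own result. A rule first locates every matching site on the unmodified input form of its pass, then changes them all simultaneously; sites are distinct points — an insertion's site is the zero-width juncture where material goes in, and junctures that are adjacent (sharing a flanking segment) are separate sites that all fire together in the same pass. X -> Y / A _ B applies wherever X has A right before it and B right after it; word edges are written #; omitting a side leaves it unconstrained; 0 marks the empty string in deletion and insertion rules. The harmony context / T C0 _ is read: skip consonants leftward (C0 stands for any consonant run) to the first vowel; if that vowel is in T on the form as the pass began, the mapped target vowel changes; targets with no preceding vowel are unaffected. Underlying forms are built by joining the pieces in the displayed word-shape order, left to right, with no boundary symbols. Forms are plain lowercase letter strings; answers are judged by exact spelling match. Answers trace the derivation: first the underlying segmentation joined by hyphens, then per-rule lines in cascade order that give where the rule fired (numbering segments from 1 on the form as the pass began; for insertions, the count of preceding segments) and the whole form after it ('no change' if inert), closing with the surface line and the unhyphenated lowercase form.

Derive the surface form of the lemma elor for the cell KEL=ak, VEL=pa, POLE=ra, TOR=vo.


underlying: i-elor-b-ks-ni
1. o -> e, u -> i / F C0 _: fires at position(s) 4: ielerbksni
surface: ielerbksni


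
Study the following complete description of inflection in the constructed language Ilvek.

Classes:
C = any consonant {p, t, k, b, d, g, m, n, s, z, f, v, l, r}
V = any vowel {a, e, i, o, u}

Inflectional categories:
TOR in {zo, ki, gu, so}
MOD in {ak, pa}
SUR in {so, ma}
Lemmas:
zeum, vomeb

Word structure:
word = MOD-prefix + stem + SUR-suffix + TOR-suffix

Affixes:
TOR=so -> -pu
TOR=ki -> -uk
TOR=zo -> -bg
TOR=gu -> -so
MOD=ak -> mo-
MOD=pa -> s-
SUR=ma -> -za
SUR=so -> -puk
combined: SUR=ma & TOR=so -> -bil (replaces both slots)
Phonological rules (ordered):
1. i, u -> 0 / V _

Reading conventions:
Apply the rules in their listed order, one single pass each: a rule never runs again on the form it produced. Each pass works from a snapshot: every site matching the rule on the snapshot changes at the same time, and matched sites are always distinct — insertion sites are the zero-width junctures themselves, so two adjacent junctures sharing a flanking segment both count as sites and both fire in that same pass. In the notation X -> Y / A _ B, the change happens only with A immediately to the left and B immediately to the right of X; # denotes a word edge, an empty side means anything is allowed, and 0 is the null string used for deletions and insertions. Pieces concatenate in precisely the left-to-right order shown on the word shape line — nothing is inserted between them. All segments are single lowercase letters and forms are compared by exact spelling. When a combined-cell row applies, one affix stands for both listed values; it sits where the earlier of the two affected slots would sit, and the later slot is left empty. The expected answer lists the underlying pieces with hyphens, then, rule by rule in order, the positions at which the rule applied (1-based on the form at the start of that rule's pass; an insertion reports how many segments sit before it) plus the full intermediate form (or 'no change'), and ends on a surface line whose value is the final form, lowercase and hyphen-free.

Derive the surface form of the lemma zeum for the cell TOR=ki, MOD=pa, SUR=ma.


underlying: s-zeum-za-uk
1. i, u -> 0 / V _: fires at position(s) 4, 8: szemzak
surface: szemzak


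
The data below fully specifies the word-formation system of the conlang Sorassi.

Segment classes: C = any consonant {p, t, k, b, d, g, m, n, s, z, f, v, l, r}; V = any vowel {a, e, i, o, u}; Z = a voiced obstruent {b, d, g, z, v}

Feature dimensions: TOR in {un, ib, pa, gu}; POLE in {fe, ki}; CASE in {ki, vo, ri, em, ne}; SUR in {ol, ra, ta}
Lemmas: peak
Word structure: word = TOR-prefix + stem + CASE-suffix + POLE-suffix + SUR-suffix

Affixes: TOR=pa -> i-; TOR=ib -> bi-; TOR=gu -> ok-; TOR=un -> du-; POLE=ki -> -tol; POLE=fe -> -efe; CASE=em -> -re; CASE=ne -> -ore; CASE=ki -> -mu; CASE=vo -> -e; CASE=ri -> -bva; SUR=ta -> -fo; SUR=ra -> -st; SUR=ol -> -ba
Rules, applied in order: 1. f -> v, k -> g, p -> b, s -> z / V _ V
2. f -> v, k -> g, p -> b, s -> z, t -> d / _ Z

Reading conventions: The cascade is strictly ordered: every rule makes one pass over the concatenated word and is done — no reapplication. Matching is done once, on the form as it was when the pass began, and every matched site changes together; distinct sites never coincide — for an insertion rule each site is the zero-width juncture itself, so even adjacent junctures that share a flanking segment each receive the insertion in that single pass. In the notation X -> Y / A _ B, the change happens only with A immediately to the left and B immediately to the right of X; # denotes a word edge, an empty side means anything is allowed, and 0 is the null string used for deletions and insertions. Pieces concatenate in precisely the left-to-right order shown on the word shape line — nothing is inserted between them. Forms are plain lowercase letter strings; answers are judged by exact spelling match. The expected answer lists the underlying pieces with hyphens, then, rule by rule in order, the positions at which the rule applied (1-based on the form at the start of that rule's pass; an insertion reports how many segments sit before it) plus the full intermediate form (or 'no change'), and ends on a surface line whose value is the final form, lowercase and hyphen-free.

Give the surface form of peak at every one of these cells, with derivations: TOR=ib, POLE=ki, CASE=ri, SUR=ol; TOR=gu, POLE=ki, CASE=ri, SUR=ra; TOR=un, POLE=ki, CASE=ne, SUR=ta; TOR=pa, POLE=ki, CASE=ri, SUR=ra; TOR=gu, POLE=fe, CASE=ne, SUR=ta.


cell TOR=ib, POLE=ki, CASE=ri, SUR=ol:
underlying: bi-peak-bva-tol-ba
1. f -> v, k -> g, p -> b, s -> z / V _ V: fires at position(s) 3: bibeakbvatolba
2. f -> v, k -> g, p -> b, s -> z, t -> d / _ Z: fires at position(s) 6: bibeagbvatolba
surface: bibeagbvatolba

cell TOR=gu, POLE=ki, CASE=ri, SUR=ra:
underlying: ok-peak-bva-tol-st
1. f -> v, k -> g, p -> b, s -> z / V _ V: no change
2. f -> v, k -> g, p -> b, s -> z, t -> d / _ Z: fires at position(s) 6: okpeagbvatolst
surface: okpeagbvatolst

cell TOR=un, POLE=ki, CASE=ne, SUR=ta:
underlying: du-peak-ore-tol-fo
1. f -> v, k -> g, p -> b, s -> z / V _ V: fires at position(s) 3, 6: dubeagoretolfo
2. f -> v, k -> g, p -> b, s -> z, t -> d / _ Z: no change
surface: dubeagoretolfo

cell TOR=pa, POLE=ki, CASE=ri, SUR=ra:
underlying: i-peak-bva-tol-st
1. f -> v, k -> g, p -> b, s -> z / V _ V: fires at position(s) 2: ibeakbvatolst
2. f -> v, k -> g, p -> b, s -> z, t -> d / _ Z: fires at position(s) 5: ibeagbvatolst
surface: ibeagbvatolst

cell TOR=gu, POLE=fe, CASE=ne, SUR=ta:
underlying: ok-peak-ore-efe-fo
1. f -> v, k -> g, p -> b, s -> z / V _ V: fires at position(s) 6, 11, 13: okpeagoreevevo
2. f -> v, k -> g, p -> b, s -> z, t -> d / _ Z: no change
surface: okpeagoreevevo


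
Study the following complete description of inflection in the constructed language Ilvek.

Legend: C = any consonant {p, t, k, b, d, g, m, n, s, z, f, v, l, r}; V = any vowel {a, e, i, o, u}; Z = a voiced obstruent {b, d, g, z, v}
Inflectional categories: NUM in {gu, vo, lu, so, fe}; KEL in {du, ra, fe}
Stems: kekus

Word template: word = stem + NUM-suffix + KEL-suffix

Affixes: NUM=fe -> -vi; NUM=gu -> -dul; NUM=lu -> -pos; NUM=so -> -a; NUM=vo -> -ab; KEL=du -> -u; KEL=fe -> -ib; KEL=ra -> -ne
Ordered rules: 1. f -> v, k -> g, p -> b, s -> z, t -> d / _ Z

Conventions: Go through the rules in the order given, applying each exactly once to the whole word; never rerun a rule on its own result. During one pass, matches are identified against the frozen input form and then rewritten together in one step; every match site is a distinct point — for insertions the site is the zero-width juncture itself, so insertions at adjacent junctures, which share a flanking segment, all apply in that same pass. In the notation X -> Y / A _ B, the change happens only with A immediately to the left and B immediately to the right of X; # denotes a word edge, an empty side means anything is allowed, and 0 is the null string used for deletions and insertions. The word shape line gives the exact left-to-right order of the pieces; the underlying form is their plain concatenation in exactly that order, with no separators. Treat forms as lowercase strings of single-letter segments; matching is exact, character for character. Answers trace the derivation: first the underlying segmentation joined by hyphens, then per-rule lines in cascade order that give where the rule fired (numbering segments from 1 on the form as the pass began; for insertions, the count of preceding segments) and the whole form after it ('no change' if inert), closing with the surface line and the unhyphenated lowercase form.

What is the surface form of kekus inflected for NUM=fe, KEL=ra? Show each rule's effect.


underlying: kekus-vi-ne
1. f -> v, k -> g, p -> b, s -> z, t -> d / _ Z: fires at position(s) 5: kekuzvine
surface: kekuzvine


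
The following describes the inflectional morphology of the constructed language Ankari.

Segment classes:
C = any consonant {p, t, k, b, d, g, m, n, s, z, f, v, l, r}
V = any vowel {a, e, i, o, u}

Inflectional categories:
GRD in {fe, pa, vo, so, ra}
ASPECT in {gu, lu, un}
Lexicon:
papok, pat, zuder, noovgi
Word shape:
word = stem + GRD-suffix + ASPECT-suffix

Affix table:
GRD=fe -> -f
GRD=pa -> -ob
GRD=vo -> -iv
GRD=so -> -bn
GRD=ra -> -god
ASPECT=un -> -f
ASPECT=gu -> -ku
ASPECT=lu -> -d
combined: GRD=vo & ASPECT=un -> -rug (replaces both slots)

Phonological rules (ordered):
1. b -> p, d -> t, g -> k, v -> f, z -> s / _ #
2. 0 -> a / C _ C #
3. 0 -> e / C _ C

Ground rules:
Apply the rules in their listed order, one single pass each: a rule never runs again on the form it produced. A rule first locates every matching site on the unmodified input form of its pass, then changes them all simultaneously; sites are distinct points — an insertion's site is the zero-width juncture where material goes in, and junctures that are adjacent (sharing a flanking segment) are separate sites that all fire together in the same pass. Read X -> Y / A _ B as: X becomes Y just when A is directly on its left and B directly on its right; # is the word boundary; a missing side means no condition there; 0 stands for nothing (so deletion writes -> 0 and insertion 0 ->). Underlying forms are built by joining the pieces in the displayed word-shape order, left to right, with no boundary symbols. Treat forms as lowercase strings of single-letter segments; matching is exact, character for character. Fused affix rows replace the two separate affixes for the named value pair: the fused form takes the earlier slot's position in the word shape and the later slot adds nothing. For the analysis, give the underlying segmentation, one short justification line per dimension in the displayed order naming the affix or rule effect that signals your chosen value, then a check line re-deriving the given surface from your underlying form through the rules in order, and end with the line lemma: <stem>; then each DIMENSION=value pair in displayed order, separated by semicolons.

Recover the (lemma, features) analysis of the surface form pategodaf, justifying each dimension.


underlying: pat-god-f
GRD=ra - signalled by the affix -god
ASPECT=un - signalled by the affix -f
check: patgodf -> patgodf -> patgodaf -> pategodaf
lemma: pat; GRD=ra; ASPECT=un


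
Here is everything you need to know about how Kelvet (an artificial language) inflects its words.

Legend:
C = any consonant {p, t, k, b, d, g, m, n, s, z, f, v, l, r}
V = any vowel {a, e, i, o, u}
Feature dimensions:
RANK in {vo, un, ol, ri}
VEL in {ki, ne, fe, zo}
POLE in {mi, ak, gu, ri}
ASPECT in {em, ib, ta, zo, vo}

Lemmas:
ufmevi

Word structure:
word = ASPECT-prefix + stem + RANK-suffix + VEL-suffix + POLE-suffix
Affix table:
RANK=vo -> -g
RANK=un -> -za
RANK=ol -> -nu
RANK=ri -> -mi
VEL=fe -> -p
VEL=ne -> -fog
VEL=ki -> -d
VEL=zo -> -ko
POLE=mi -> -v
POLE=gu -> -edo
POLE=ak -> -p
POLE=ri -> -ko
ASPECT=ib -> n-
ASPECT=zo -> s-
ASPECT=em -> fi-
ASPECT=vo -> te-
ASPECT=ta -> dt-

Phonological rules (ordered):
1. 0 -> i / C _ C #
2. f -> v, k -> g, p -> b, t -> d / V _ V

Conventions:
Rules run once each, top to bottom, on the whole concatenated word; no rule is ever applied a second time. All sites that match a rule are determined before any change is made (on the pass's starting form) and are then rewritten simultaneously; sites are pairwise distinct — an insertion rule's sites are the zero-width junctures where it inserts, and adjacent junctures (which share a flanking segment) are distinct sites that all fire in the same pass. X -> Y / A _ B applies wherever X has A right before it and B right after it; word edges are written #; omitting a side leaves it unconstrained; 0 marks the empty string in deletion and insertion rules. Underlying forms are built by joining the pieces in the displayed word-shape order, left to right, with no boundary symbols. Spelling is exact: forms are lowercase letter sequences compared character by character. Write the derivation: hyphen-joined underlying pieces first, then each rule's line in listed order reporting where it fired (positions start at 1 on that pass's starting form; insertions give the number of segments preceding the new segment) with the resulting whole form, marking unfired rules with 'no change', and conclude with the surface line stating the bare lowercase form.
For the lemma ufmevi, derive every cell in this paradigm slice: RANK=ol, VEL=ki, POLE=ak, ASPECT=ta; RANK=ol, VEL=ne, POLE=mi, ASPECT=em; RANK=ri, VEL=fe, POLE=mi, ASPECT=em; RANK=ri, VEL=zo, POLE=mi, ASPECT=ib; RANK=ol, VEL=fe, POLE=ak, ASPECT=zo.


cell RANK=ol, VEL=ki, POLE=ak, ASPECT=ta:
underlying: dt-ufmevi-nu-d-p
1. 0 -> i / C _ C #: inserts after position(s) 11: dtufmevinudip
2. f -> v, k -> g, p -> b, t -> d / V _ V: no change
surface: dtufmevinudip

cell RANK=ol, VEL=ne, POLE=mi, ASPECT=em:
underlying: fi-ufmevi-nu-fog-v
1. 0 -> i / C _ C #: inserts after position(s) 13: fiufmevinufogiv
2. f -> v, k -> g, p -> b, t -> d / V _ V: fires at position(s) 11: fiufmevinuvogiv
surface: fiufmevinuvogiv

cell RANK=ri, VEL=fe, POLE=mi, ASPECT=em:
underlying: fi-ufmevi-mi-p-v
1. 0 -> i / C _ C #: inserts after position(s) 11: fiufmevimipiv
2. f -> v, k -> g, p -> b, t -> d / V _ V: fires at position(s) 11: fiufmevimibiv
surface: fiufmevimibiv

cell RANK=ri, VEL=zo, POLE=mi, ASPECT=ib:
underlying: n-ufmevi-mi-ko-v
1. 0 -> i / C _ C #: no change
2. f -> v, k -> g, p -> b, t -> d / V _ V: fires at position(s) 10: nufmevimigov
surface: nufmevimigov

cell RANK=ol, VEL=fe, POLE=ak, ASPECT=zo:
underlying: s-ufmevi-nu-p-p
1. 0 -> i / C _ C #: inserts after position(s) 10: sufmevinupip
2. f -> v, k -> g, p -> b, t -> d / V _ V: fires at position(s) 10: sufmevinubip
surface: sufmevinubip


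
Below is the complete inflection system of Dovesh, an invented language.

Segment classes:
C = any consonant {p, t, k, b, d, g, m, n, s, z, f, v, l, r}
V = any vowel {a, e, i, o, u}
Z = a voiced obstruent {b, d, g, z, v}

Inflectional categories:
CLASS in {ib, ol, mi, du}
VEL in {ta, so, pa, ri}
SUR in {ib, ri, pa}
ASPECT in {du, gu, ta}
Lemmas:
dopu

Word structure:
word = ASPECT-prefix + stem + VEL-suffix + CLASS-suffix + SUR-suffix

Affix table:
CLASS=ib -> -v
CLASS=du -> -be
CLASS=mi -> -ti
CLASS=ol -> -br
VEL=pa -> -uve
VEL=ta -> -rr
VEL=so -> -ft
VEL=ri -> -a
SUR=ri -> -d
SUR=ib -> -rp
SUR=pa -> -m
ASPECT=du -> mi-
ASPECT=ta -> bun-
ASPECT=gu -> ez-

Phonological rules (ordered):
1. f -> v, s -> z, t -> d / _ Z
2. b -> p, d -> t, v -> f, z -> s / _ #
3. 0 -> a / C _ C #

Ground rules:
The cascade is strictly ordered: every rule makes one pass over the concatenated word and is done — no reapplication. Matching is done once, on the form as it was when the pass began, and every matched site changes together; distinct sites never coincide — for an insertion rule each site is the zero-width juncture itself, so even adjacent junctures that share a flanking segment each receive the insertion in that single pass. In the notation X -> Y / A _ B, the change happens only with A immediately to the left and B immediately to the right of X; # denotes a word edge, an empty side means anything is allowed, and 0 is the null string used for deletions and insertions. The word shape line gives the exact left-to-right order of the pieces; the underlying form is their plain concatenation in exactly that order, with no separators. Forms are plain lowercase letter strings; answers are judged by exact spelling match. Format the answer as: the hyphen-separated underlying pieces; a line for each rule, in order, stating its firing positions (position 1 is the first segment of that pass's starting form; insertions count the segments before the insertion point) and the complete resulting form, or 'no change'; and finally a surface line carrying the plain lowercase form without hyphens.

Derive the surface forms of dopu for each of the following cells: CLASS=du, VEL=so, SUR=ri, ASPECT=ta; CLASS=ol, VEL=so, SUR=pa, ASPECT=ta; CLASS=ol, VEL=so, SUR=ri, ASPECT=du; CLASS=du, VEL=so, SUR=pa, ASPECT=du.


cell CLASS=du, VEL=so, SUR=ri, ASPECT=ta:
underlying: bun-dopu-ft-be-d
1. f -> v, s -> z, t -> d / _ Z: fires at position(s) 9: bundopufdbed
2. b -> p, d -> t, v -> f, z -> s / _ #: fires at position(s) 12: bundopufdbet
3. 0 -> a / C _ C #: no change
surface: bundopufdbet

cell CLASS=ol, VEL=so, SUR=pa, ASPECT=ta:
underlying: bun-dopu-ft-br-m
1. f -> v, s -> z, t -> d / _ Z: fires at position(s) 9: bundopufdbrm
2. b -> p, d -> t, v -> f, z -> s / _ #: no change
3. 0 -> a / C _ C #: inserts after position(s) 11: bundopufdbram
surface: bundopufdbram

cell CLASS=ol, VEL=so, SUR=ri, ASPECT=du:
underlying: mi-dopu-ft-br-d
1. f -> v, s -> z, t -> d / _ Z: fires at position(s) 8: midopufdbrd
2. b -> p, d -> t, v -> f, z -> s / _ #: fires at position(s) 11: midopufdbrt
3. 0 -> a / C _ C #: inserts after position(s) 10: midopufdbrat
surface: midopufdbrat

cell CLASS=du, VEL=so, SUR=pa, ASPECT=du:
underlying: mi-dopu-ft-be-m
1. f -> v, s -> z, t -> d / _ Z: fires at position(s) 8: midopufdbem
2. b -> p, d -> t, v -> f, z -> s / _ #: no change
3. 0 -> a / C _ C #: no change
surface: midopufdbem


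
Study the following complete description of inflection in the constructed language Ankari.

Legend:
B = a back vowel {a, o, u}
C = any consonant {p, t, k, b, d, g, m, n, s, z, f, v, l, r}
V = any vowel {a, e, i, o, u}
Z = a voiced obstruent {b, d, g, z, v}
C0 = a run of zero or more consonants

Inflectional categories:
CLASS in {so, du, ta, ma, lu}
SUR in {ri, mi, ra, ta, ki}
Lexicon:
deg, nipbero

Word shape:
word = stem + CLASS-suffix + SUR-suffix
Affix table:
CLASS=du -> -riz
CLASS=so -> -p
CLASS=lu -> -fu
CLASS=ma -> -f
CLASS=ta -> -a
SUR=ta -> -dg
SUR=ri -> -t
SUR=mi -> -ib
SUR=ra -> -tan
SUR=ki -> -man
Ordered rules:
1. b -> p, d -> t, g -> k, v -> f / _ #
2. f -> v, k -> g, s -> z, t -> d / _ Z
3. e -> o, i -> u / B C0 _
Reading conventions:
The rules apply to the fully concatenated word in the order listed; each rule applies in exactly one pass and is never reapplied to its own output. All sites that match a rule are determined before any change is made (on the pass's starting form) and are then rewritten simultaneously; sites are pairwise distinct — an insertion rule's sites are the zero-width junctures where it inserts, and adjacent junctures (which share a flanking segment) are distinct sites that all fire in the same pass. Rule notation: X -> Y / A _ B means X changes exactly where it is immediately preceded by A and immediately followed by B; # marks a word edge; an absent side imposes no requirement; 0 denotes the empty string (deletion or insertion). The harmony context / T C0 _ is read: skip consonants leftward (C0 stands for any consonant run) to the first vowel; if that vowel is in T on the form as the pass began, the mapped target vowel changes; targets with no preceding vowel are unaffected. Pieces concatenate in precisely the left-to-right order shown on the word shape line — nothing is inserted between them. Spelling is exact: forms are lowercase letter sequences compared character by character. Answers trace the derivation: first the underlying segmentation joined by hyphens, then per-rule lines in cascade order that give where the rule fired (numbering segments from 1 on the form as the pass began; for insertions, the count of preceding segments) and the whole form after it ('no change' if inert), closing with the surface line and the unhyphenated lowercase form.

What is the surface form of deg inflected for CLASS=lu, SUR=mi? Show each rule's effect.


underlying: deg-fu-ib
1. b -> p, d -> t, g -> k, v -> f / _ #: fires at position(s) 7: degfuip
2. f -> v, k -> g, s -> z, t -> d / _ Z: no change
3. e -> o, i -> u / B C0 _: fires at position(s) 6: degfuup
surface: degfuup


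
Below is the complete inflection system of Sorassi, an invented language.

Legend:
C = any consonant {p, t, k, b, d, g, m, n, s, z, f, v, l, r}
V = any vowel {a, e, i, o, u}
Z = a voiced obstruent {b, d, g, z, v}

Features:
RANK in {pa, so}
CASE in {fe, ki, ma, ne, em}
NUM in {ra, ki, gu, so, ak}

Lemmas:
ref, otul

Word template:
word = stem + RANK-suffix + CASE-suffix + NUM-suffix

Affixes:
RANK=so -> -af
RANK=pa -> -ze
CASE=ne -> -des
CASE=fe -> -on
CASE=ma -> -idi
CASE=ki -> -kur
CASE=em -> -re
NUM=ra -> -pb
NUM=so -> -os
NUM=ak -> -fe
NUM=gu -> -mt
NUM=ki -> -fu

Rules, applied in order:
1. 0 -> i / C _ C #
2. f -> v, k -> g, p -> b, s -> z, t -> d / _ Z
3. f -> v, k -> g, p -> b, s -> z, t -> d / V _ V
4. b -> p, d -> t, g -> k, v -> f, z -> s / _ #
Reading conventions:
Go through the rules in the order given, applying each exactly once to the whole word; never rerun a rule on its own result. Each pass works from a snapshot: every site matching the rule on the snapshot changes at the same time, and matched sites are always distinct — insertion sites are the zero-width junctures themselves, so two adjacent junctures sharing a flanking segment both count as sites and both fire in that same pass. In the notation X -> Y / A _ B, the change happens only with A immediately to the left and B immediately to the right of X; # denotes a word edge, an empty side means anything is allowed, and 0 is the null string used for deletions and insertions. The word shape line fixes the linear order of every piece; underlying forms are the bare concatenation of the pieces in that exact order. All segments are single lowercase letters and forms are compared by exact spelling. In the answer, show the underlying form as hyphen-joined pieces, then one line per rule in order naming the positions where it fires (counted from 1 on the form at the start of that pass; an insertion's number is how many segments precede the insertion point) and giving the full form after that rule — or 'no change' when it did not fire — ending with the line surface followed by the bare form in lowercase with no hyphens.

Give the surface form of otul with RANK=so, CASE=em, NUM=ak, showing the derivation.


underlying: otul-af-re-fe
1. 0 -> i / C _ C #: no change
2. f -> v, k -> g, p -> b, s -> z, t -> d / _ Z: no change
3. f -> v, k -> g, p -> b, s -> z, t -> d / V _ V: fires at position(s) 2, 9: odulafreve
4. b -> p, d -> t, g -> k, v -> f, z -> s / _ #: no change
surface: odulafreve


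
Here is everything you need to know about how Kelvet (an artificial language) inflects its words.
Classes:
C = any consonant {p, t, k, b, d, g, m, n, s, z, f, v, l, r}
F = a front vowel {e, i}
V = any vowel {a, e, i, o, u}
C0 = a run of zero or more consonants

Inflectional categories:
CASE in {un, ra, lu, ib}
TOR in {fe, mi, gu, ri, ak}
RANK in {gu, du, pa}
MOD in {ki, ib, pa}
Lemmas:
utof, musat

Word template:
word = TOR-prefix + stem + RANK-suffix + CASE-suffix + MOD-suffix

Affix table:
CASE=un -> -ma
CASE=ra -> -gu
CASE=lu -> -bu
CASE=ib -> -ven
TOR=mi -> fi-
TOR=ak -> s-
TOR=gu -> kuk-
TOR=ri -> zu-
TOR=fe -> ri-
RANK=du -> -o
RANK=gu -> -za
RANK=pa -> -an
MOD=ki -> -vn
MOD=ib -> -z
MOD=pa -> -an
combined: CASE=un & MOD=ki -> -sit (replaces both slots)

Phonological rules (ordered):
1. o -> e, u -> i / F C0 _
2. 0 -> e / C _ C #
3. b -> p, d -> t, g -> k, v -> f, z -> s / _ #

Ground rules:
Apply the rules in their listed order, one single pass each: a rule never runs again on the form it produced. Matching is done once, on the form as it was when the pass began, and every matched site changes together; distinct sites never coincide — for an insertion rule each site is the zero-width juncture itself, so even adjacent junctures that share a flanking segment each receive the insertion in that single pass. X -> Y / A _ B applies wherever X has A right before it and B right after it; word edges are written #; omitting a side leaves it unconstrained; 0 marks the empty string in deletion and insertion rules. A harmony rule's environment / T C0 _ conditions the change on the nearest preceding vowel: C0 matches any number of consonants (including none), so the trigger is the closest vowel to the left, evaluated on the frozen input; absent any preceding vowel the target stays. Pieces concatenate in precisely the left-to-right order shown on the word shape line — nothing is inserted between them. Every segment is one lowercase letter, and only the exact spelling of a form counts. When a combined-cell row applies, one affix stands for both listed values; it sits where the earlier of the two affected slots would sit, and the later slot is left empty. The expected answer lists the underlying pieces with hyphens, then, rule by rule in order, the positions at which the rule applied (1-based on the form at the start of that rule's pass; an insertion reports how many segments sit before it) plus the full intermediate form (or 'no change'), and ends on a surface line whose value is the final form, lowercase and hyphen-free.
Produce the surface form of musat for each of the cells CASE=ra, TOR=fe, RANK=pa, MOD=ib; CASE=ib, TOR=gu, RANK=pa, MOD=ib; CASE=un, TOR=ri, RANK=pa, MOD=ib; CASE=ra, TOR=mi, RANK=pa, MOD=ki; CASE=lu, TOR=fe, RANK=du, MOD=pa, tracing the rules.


cell CASE=ra, TOR=fe, RANK=pa, MOD=ib:
underlying: ri-musat-an-gu-z
1. o -> e, u -> i / F C0 _: fires at position(s) 4: rimisatanguz
2. 0 -> e / C _ C #: no change
3. b -> p, d -> t, g -> k, v -> f, z -> s / _ #: fires at position(s) 12: rimisatangus
surface: rimisatangus

cell CASE=ib, TOR=gu, RANK=pa, MOD=ib:
underlying: kuk-musat-an-ven-z
1. o -> e, u -> i / F C0 _: no change
2. 0 -> e / C _ C #: inserts after position(s) 13: kukmusatanvenez
3. b -> p, d -> t, g -> k, v -> f, z -> s / _ #: fires at position(s) 15: kukmusatanvenes
surface: kukmusatanvenes

cell CASE=un, TOR=ri, RANK=pa, MOD=ib:
underlying: zu-musat-an-ma-z
1. o -> e, u -> i / F C0 _: no change
2. 0 -> e / C _ C #: no change
3. b -> p, d -> t, g -> k, v -> f, z -> s / _ #: fires at position(s) 12: zumusatanmas
surface: zumusatanmas

cell CASE=ra, TOR=mi, RANK=pa, MOD=ki:
underlying: fi-musat-an-gu-vn
1. o -> e, u -> i / F C0 _: fires at position(s) 4: fimisatanguvn
2. 0 -> e / C _ C #: inserts after position(s) 12: fimisatanguven
3. b -> p, d -> t, g -> k, v -> f, z -> s / _ #: no change
surface: fimisatanguven

cell CASE=lu, TOR=fe, RANK=du, MOD=pa:
underlying: ri-musat-o-bu-an
1. o -> e, u -> i / F C0 _: fires at position(s) 4: rimisatobuan
2. 0 -> e / C _ C #: no change
3. b -> p, d -> t, g -> k, v -> f, z -> s / _ #: no change
surface: rimisatobuan


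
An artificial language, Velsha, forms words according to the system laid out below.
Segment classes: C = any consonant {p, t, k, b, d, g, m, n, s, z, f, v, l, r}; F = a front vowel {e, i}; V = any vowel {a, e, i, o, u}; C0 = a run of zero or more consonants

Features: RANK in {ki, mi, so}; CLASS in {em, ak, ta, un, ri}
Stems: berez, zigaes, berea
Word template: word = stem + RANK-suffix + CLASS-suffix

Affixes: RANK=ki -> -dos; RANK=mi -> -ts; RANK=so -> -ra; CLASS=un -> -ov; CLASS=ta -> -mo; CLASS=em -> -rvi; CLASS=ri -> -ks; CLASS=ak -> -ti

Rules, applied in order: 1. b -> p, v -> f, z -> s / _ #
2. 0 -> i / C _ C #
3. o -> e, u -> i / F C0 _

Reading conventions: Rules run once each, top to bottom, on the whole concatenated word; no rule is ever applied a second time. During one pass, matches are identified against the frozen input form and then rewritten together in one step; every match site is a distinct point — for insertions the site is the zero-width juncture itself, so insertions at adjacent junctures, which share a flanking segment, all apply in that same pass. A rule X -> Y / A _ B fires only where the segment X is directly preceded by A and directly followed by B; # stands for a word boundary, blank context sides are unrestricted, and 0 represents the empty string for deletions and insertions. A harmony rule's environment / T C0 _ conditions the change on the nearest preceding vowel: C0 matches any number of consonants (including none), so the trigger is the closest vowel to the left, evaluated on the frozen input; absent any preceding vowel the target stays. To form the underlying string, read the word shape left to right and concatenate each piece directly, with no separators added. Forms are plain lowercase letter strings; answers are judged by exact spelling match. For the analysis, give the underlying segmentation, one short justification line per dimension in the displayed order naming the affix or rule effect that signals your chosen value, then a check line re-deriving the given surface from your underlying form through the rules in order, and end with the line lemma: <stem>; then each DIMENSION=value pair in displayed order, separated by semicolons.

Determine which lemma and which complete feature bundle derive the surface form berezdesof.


underlying: berez-dos-ov
RANK=ki - signalled by the affix -dos
CLASS=un - signalled by the affix -ov
check: berezdosov -> berezdosof -> berezdosof -> berezdesof
lemma: berez; RANK=ki; CLASS=un


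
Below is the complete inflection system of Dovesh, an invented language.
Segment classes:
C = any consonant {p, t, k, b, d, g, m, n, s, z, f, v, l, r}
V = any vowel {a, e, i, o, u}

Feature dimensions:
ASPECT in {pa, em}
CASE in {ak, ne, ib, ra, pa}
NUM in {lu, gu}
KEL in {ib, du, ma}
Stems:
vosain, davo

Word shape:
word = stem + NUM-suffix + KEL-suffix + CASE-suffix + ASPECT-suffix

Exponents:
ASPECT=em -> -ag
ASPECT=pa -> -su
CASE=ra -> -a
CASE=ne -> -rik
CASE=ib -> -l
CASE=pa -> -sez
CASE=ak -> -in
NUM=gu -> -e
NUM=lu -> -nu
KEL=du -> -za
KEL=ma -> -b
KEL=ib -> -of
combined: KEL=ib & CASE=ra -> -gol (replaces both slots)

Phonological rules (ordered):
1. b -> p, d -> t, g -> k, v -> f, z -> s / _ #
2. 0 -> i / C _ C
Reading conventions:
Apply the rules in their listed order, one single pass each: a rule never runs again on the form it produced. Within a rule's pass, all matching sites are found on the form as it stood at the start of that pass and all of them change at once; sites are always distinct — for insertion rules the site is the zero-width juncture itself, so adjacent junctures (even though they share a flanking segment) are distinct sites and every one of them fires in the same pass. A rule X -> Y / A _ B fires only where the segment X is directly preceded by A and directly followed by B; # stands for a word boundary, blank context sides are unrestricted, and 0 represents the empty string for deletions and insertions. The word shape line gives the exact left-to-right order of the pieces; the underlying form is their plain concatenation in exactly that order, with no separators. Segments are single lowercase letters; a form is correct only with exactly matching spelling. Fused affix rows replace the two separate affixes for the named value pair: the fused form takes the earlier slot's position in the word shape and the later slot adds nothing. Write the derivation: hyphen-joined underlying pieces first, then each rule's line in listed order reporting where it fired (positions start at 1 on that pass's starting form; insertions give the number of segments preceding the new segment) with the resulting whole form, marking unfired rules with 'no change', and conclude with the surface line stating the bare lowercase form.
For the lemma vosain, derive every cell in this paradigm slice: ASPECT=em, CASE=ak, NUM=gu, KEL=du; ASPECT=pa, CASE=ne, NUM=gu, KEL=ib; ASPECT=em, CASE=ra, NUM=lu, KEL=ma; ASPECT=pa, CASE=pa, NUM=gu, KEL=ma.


cell ASPECT=em, CASE=ak, NUM=gu, KEL=du:
underlying: vosain-e-za-in-ag
1. b -> p, d -> t, g -> k, v -> f, z -> s / _ #: fires at position(s) 13: vosainezainak
2. 0 -> i / C _ C: no change
surface: vosainezainak

cell ASPECT=pa, CASE=ne, NUM=gu, KEL=ib:
underlying: vosain-e-of-rik-su
1. b -> p, d -> t, g -> k, v -> f, z -> s / _ #: no change
2. 0 -> i / C _ C: inserts after position(s) 9, 12: vosaineofirikisu
surface: vosaineofirikisu

cell ASPECT=em, CASE=ra, NUM=lu, KEL=ma:
underlying: vosain-nu-b-a-ag
1. b -> p, d -> t, g -> k, v -> f, z -> s / _ #: fires at position(s) 12: vosainnubaak
2. 0 -> i / C _ C: inserts after position(s) 6: vosaininubaak
surface: vosaininubaak

cell ASPECT=pa, CASE=pa, NUM=gu, KEL=ma:
underlying: vosain-e-b-sez-su
1. b -> p, d -> t, g -> k, v -> f, z -> s / _ #: no change
2. 0 -> i / C _ C: inserts after position(s) 8, 11: vosainebisezisu
surface: vosainebisezisu
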